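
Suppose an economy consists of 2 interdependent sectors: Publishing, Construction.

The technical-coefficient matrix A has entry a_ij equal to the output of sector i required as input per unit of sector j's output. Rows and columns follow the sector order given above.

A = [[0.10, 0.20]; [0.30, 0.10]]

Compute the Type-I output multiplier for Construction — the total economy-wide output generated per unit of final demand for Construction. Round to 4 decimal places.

m_2 = 1.4667

I − A =
  [   0.90    -0.20]
  [  -0.30     0.90]
det(I−A) = (0.90)(0.90) − (-0.20)(-0.30) = 0.7500
adj(I−A) = [[0.90, 0.20], [0.30, 0.90]]
(I − A)⁻¹ = adj(I−A) / det(I−A) ≈
  [   1.20000     0.26667]
  [   0.40000     1.20000]
The output multiplier for sector j is the column-j sum of the Leontief inverse (I − A)⁻¹ = adj(I−A) / det(I−A).
Column 2 of adj(I−A): (0.20, 0.90); det(I−A) = 0.7500.
m_2 = (0.20 + 0.90) / 0.7500 = 1.10 / 0.7500 ≈ 1.4667.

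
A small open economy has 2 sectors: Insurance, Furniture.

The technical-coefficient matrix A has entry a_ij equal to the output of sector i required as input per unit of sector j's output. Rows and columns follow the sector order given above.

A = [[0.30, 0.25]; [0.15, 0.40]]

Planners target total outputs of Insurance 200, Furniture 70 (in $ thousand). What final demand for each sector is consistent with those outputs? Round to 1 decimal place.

I − A =
  [   0.70    -0.25]
  [  -0.15     0.60]
d = (I − A) x:
  d_1 = (+0.70)·200 + (-0.25)·70 = 122.5
  d_2 = (-0.15)·200 + (+0.60)·70 = 12.0

d_1 = 122.5, d_2 = 12.0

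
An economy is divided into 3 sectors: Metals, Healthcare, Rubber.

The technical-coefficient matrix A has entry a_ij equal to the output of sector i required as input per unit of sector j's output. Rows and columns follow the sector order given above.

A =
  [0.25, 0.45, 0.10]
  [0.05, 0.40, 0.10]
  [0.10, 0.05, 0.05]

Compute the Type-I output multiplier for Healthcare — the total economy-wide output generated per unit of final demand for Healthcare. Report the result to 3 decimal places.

I − A =
  [   0.75    -0.45    -0.10]
  [  -0.05     0.60    -0.10]
  [  -0.10    -0.05     0.95]
Cofactors of I−A, C_ij = (−1)^(i+j)·(minor ij) (rows/columns in the sector order above):
  C_11 = (0.60)(0.95) − (-0.10)(-0.05) = 0.5650
  C_12 = −[(-0.05)(0.95) − (-0.10)(-0.10)] = 0.0575
  C_13 = (-0.05)(-0.05) − (0.60)(-0.10) = 0.0625
  C_21 = −[(-0.45)(0.95) − (-0.10)(-0.05)] = 0.4325
  C_22 = (0.75)(0.95) − (-0.10)(-0.10) = 0.7025
  C_23 = −[(0.75)(-0.05) − (-0.45)(-0.10)] = 0.0825
  C_31 = (-0.45)(-0.10) − (-0.10)(0.60) = 0.1050
  C_32 = −[(0.75)(-0.10) − (-0.10)(-0.05)] = 0.0800
  C_33 = (0.75)(0.60) − (-0.45)(-0.05) = 0.4275
det(I−A) = Σ_j (I−A)_1j·C_1j = (0.75)(0.5650) + (-0.45)(0.0575) + (-0.10)(0.0625) = 0.391625
adj(I−A) = Cᵀ =
  [ 0.5650   0.4325   0.1050]
  [ 0.0575   0.7025   0.0800]
  [ 0.0625   0.0825   0.4275]
(I − A)⁻¹ = adj(I−A) / det(I−A) ≈
  [   1.4427     1.1044     0.2681]
  [   0.1468     1.7938     0.2043]
  [   0.1596     0.2107     1.0916]
The output multiplier for sector j is the column-j sum of the Leontief inverse (I − A)⁻¹ = adj(I−A) / det(I−A).
Column H of adj(I−A): (0.4325, 0.7025, 0.0825); det(I−A) = 0.391625.
m_H = (0.4325 + 0.7025 + 0.0825) / 0.391625 = 1.2175 / 0.391625 ≈ 3.109.

m_H = 3.109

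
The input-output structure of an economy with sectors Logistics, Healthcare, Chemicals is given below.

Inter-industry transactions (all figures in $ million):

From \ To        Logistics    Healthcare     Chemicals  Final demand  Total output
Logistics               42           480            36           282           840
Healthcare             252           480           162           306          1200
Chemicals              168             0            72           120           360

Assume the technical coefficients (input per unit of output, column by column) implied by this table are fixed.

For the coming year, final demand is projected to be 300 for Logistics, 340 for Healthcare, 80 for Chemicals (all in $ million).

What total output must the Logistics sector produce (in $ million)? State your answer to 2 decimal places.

x_L = 871.79

Technical coefficients a_ij = z_ij / X_j:
  a_LL = 42/840 = 0.05, a_HL = 252/840 = 0.30, a_CL = 168/840 = 0.20
  a_LH = 480/1200 = 0.40, a_HH = 480/1200 = 0.40, a_CH = 0/1200 = 0.00
  a_LC = 36/360 = 0.10, a_HC = 162/360 = 0.45, a_CC = 72/360 = 0.20
I − A =
  [   0.95    -0.40    -0.10]
  [  -0.30     0.60    -0.45]
  [  -0.20     0.00     0.80]
Cofactors of I−A, C_ij = (−1)^(i+j)·(minor ij) (rows/columns in the sector order above):
  C_11 = (0.60)(0.80) − (-0.45)(0.00) = 0.4800
  C_12 = −[(-0.30)(0.80) − (-0.45)(-0.20)] = 0.3300
  C_13 = (-0.30)(0.00) − (0.60)(-0.20) = 0.1200
  C_21 = −[(-0.40)(0.80) − (-0.10)(0.00)] = 0.3200
  C_22 = (0.95)(0.80) − (-0.10)(-0.20) = 0.7400
  C_23 = −[(0.95)(0.00) − (-0.40)(-0.20)] = 0.0800
  C_31 = (-0.40)(-0.45) − (-0.10)(0.60) = 0.2400
  C_32 = −[(0.95)(-0.45) − (-0.10)(-0.30)] = 0.4575
  C_33 = (0.95)(0.60) − (-0.40)(-0.30) = 0.4500
det(I−A) = Σ_j (I−A)_1j·C_1j = (0.95)(0.4800) + (-0.40)(0.3300) + (-0.10)(0.1200) = 0.3120
adj(I−A) = Cᵀ =
  [ 0.4800   0.3200   0.2400]
  [ 0.3300   0.7400   0.4575]
  [ 0.1200   0.0800   0.4500]
(I − A)⁻¹ = adj(I−A) / det(I−A) ≈
  [   1.5385     1.0256     0.7692]
  [   1.0577     2.3718     1.4663]
  [   0.3846     0.2564     1.4423]
x = (I − A)⁻¹ d = adj(I−A)·d / det(I−A), with det(I−A) = 0.3120:
  x_L = (0.4800·300 + 0.3200·340 + 0.2400·80) / 0.3120 = 272.00 / 0.3120 ≈ 871.79
  x_H = (0.3300·300 + 0.7400·340 + 0.4575·80) / 0.3120 = 387.20 / 0.3120 ≈ 1241.03
  x_C = (0.1200·300 + 0.0800·340 + 0.4500·80) / 0.3120 = 99.20 / 0.3120 ≈ 317.95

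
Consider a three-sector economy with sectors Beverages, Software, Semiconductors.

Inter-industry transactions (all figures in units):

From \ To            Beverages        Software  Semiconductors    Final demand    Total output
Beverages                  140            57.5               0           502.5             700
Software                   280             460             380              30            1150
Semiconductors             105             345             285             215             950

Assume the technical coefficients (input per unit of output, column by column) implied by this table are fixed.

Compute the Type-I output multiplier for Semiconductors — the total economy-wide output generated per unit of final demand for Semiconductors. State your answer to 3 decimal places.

Technical coefficients a_ij = z_ij / X_j:
  a_11 = 140/700 = 0.20, a_21 = 280/700 = 0.40, a_31 = 105/700 = 0.15
  a_12 = 57.5/1150 = 0.05, a_22 = 460/1150 = 0.40, a_32 = 345/1150 = 0.30
  a_13 = 0/950 = 0.00, a_23 = 380/950 = 0.40, a_33 = 285/950 = 0.30
I − A =
  [   0.80    -0.05     0.00]
  [  -0.40     0.60    -0.40]
  [  -0.15    -0.30     0.70]
Cofactors of I−A, C_ij = (−1)^(i+j)·(minor ij) (rows/columns in the sector order above):
  C_11 = (0.60)(0.70) − (-0.40)(-0.30) = 0.3000
  C_12 = −[(-0.40)(0.70) − (-0.40)(-0.15)] = 0.3400
  C_13 = (-0.40)(-0.30) − (0.60)(-0.15) = 0.2100
  C_21 = −[(-0.05)(0.70) − (0.00)(-0.30)] = 0.0350
  C_22 = (0.80)(0.70) − (0.00)(-0.15) = 0.5600
  C_23 = −[(0.80)(-0.30) − (-0.05)(-0.15)] = 0.2475
  C_31 = (-0.05)(-0.40) − (0.00)(0.60) = 0.0200
  C_32 = −[(0.80)(-0.40) − (0.00)(-0.40)] = 0.3200
  C_33 = (0.80)(0.60) − (-0.05)(-0.40) = 0.4600
det(I−A) = Σ_j (I−A)_1j·C_1j = (0.80)(0.3000) + (-0.05)(0.3400) + (0.00)(0.2100) = 0.2230
adj(I−A) = Cᵀ =
  [ 0.3000   0.0350   0.0200]
  [ 0.3400   0.5600   0.3200]
  [ 0.2100   0.2475   0.4600]
(I − A)⁻¹ = adj(I−A) / det(I−A) ≈
  [   1.3453     0.1570     0.0897]
  [   1.5247     2.5112     1.4350]
  [   0.9417     1.1099     2.0628]
The output multiplier for sector j is the column-j sum of the Leontief inverse (I − A)⁻¹ = adj(I−A) / det(I−A).
Column 3 of adj(I−A): (0.0200, 0.3200, 0.4600); det(I−A) = 0.2230.
m_3 = (0.0200 + 0.3200 + 0.4600) / 0.2230 = 0.80 / 0.2230 ≈ 3.587.

m_3 = 3.587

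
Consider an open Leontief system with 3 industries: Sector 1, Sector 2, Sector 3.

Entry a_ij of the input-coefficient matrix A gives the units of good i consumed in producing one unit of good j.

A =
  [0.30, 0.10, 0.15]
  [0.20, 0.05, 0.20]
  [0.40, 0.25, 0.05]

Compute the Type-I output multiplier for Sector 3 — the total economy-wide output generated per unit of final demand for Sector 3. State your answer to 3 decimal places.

m_3 = 1.935

I − A =
  [   0.70    -0.10    -0.15]
  [  -0.20     0.95    -0.20]
  [  -0.40    -0.25     0.95]
Cofactors of I−A, C_ij = (−1)^(i+j)·(minor ij) (rows/columns in the sector order above):
  C_11 = (0.95)(0.95) − (-0.20)(-0.25) = 0.8525
  C_12 = −[(-0.20)(0.95) − (-0.20)(-0.40)] = 0.2700
  C_13 = (-0.20)(-0.25) − (0.95)(-0.40) = 0.4300
  C_21 = −[(-0.10)(0.95) − (-0.15)(-0.25)] = 0.1325
  C_22 = (0.70)(0.95) − (-0.15)(-0.40) = 0.6050
  C_23 = −[(0.70)(-0.25) − (-0.10)(-0.40)] = 0.2150
  C_31 = (-0.10)(-0.20) − (-0.15)(0.95) = 0.1625
  C_32 = −[(0.70)(-0.20) − (-0.15)(-0.20)] = 0.1700
  C_33 = (0.70)(0.95) − (-0.10)(-0.20) = 0.6450
det(I−A) = Σ_j (I−A)_1j·C_1j = (0.70)(0.8525) + (-0.10)(0.2700) + (-0.15)(0.4300) = 0.50525
adj(I−A) = Cᵀ =
  [ 0.8525   0.1325   0.1625]
  [ 0.2700   0.6050   0.1700]
  [ 0.4300   0.2150   0.6450]
(I − A)⁻¹ = adj(I−A) / det(I−A) ≈
  [   1.6873     0.2622     0.3216]
  [   0.5344     1.1974     0.3365]
  [   0.8511     0.4255     1.2766]
The output multiplier for sector j is the column-j sum of the Leontief inverse (I − A)⁻¹ = adj(I−A) / det(I−A).
Column 3 of adj(I−A): (0.1625, 0.1700, 0.6450); det(I−A) = 0.50525.
m_3 = (0.1625 + 0.1700 + 0.6450) / 0.50525 = 0.9775 / 0.50525 ≈ 1.935.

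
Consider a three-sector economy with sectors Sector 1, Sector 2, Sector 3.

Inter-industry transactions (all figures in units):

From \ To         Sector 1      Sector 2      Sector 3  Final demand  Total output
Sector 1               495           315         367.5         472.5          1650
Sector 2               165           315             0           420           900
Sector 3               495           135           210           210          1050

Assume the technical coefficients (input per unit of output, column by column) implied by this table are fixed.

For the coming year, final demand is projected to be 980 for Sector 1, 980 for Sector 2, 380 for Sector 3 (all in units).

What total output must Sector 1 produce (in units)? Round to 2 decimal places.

Technical coefficients a_ij = z_ij / X_j:
  a_11 = 495/1650 = 0.30, a_21 = 165/1650 = 0.10, a_31 = 495/1650 = 0.30
  a_12 = 315/900 = 0.35, a_22 = 315/900 = 0.35, a_32 = 135/900 = 0.15
  a_13 = 367.5/1050 = 0.35, a_23 = 0/1050 = 0.00, a_33 = 210/1050 = 0.20
I − A =
  [   0.70    -0.35    -0.35]
  [  -0.10     0.65     0.00]
  [  -0.30    -0.15     0.80]
Cofactors of I−A, C_ij = (−1)^(i+j)·(minor ij) (rows/columns in the sector order above):
  C_11 = (0.65)(0.80) − (0.00)(-0.15) = 0.5200
  C_12 = −[(-0.10)(0.80) − (0.00)(-0.30)] = 0.0800
  C_13 = (-0.10)(-0.15) − (0.65)(-0.30) = 0.2100
  C_21 = −[(-0.35)(0.80) − (-0.35)(-0.15)] = 0.3325
  C_22 = (0.70)(0.80) − (-0.35)(-0.30) = 0.4550
  C_23 = −[(0.70)(-0.15) − (-0.35)(-0.30)] = 0.2100
  C_31 = (-0.35)(0.00) − (-0.35)(0.65) = 0.2275
  C_32 = −[(0.70)(0.00) − (-0.35)(-0.10)] = 0.0350
  C_33 = (0.70)(0.65) − (-0.35)(-0.10) = 0.4200
det(I−A) = Σ_j (I−A)_1j·C_1j = (0.70)(0.5200) + (-0.35)(0.0800) + (-0.35)(0.2100) = 0.2625
adj(I−A) = Cᵀ =
  [ 0.5200   0.3325   0.2275]
  [ 0.0800   0.4550   0.0350]
  [ 0.2100   0.2100   0.4200]
(I − A)⁻¹ = adj(I−A) / det(I−A) ≈
  [   1.9810     1.2667     0.8667]
  [   0.3048     1.7333     0.1333]
  [   0.8000     0.8000     1.6000]
x = (I − A)⁻¹ d = adj(I−A)·d / det(I−A), with det(I−A) = 0.2625:
  x_1 = (0.5200·980 + 0.3325·980 + 0.2275·380) / 0.2625 = 921.90 / 0.2625 = 3512.00
  x_2 = (0.0800·980 + 0.4550·980 + 0.0350·380) / 0.2625 = 537.60 / 0.2625 = 2048.00
  x_3 = (0.2100·980 + 0.2100·980 + 0.4200·380) / 0.2625 = 571.20 / 0.2625 = 2176.00

x_1 = 3512.00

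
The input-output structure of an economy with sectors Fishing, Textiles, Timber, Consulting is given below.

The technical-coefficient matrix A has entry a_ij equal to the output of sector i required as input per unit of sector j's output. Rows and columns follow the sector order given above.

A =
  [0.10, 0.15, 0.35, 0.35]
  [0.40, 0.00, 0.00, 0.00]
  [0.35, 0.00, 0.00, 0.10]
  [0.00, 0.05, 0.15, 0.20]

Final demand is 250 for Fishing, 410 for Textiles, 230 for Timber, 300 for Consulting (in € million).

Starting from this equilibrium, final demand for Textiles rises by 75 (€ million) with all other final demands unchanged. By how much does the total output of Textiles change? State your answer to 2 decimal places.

Δx_2 = 82.68

I − A =
  [   0.90    -0.15    -0.35    -0.35]
  [  -0.40     1.00     0.00     0.00]
  [  -0.35     0.00     1.00    -0.10]
  [   0.00    -0.05    -0.15     0.80]
Compute the cofactors C_ij = (−1)^(i+j)·(3×3 minor ij) of I−A; the adjugate is their transpose:
adj(I−A) = Cᵀ =
  [ 0.785000   0.137000   0.332500   0.385000]
  [ 0.314000   0.590125   0.133000   0.154000]
  [ 0.282000   0.052625   0.665000   0.206500]
  [ 0.072500   0.046750   0.133000   0.717500]
det(I−A) = Σ_j (I−A)_1j·C_1j = (0.90)(0.785000) + (-0.15)(0.314000) + (-0.35)(0.282000) + (-0.35)(0.072500) = 0.535325
(I − A)⁻¹ = adj(I−A) / det(I−A) ≈
  [   1.4664     0.2559     0.6211     0.7192]
  [   0.5866     1.1024     0.2484     0.2877]
  [   0.5268     0.0983     1.2422     0.3857]
  [   0.1354     0.0873     0.2484     1.3403]
Δx = (I − A)⁻¹ Δd with Δd having +75 in the Textiles component and 0 elsewhere.
So Δx_2 = L_22 · (+75), where L_22 = adj(I−A)_22 / det(I−A) = 0.590125 / 0.535325.
Δx_2 = 0.590125 × (+75) / 0.535325 = 44.259375 / 0.535325 ≈ 82.68.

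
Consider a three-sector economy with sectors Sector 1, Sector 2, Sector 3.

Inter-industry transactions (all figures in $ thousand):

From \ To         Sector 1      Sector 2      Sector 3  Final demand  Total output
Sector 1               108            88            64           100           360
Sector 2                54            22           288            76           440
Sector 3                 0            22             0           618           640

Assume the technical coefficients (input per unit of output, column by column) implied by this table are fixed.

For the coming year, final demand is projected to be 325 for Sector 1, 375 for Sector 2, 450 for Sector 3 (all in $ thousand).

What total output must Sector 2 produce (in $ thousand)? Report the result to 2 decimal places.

x_2 = 743.33

Technical coefficients a_ij = z_ij / X_j:
  a_11 = 108/360 = 0.30, a_21 = 54/360 = 0.15, a_31 = 0/360 = 0.00
  a_12 = 88/440 = 0.20, a_22 = 22/440 = 0.05, a_32 = 22/440 = 0.05
  a_13 = 64/640 = 0.10, a_23 = 288/640 = 0.45, a_33 = 0/640 = 0.00
I − A =
  [   0.70    -0.20    -0.10]
  [  -0.15     0.95    -0.45]
  [   0.00    -0.05     1.00]
Cofactors of I−A, C_ij = (−1)^(i+j)·(minor ij) (rows/columns in the sector order above):
  C_11 = (0.95)(1.00) − (-0.45)(-0.05) = 0.9275
  C_12 = −[(-0.15)(1.00) − (-0.45)(0.00)] = 0.1500
  C_13 = (-0.15)(-0.05) − (0.95)(0.00) = 0.0075
  C_21 = −[(-0.20)(1.00) − (-0.10)(-0.05)] = 0.2050
  C_22 = (0.70)(1.00) − (-0.10)(0.00) = 0.7000
  C_23 = −[(0.70)(-0.05) − (-0.20)(0.00)] = 0.0350
  C_31 = (-0.20)(-0.45) − (-0.10)(0.95) = 0.1850
  C_32 = −[(0.70)(-0.45) − (-0.10)(-0.15)] = 0.3300
  C_33 = (0.70)(0.95) − (-0.20)(-0.15) = 0.6350
det(I−A) = Σ_j (I−A)_1j·C_1j = (0.70)(0.9275) + (-0.20)(0.1500) + (-0.10)(0.0075) = 0.6185
adj(I−A) = Cᵀ =
  [ 0.9275   0.2050   0.1850]
  [ 0.1500   0.7000   0.3300]
  [ 0.0075   0.0350   0.6350]
(I − A)⁻¹ = adj(I−A) / det(I−A) ≈
  [   1.4996     0.3314     0.2991]
  [   0.2425     1.1318     0.5335]
  [   0.0121     0.0566     1.0267]
x = (I − A)⁻¹ d = adj(I−A)·d / det(I−A), with det(I−A) = 0.6185:
  x_1 = (0.9275·325 + 0.2050·375 + 0.1850·450) / 0.6185 = 461.5625 / 0.6185 ≈ 746.26
  x_2 = (0.1500·325 + 0.7000·375 + 0.3300·450) / 0.6185 = 459.75 / 0.6185 ≈ 743.33
  x_3 = (0.0075·325 + 0.0350·375 + 0.6350·450) / 0.6185 = 301.3125 / 0.6185 ≈ 487.17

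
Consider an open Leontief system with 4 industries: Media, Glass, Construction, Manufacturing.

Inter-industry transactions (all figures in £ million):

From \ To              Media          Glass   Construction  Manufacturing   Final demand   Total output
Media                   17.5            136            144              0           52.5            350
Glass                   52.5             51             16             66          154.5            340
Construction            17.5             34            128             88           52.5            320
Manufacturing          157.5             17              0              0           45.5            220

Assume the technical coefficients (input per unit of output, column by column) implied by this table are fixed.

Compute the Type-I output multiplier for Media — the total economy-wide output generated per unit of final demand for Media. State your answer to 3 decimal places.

m_1 = 3.844

Technical coefficients a_ij = z_ij / X_j:
  a_11 = 17.5/350 = 0.05, a_21 = 52.5/350 = 0.15, a_31 = 17.5/350 = 0.05, a_41 = 157.5/350 = 0.45
  a_12 = 136/340 = 0.40, a_22 = 51/340 = 0.15, a_32 = 34/340 = 0.10, a_42 = 17/340 = 0.05
  a_13 = 144/320 = 0.45, a_23 = 16/320 = 0.05, a_33 = 128/320 = 0.40, a_43 = 0/320 = 0.00
  a_14 = 0/220 = 0.00, a_24 = 66/220 = 0.30, a_34 = 88/220 = 0.40, a_44 = 0/220 = 0.00
I − A =
  [   0.95    -0.40    -0.45     0.00]
  [  -0.15     0.85    -0.05    -0.30]
  [  -0.05    -0.10     0.60    -0.40]
  [  -0.45    -0.05     0.00     1.00]
Compute the cofactors C_ij = (−1)^(i+j)·(3×3 minor ij) of I−A; the adjugate is their transpose:
adj(I−A) = Cᵀ =
  [ 0.495000   0.294000   0.395750   0.246500]
  [ 0.182500   0.466500   0.175750   0.210250]
  [ 0.226250   0.206000   0.679250   0.333500]
  [ 0.231875   0.155625   0.186875   0.416875]
det(I−A) = Σ_j (I−A)_1j·C_1j = (0.95)(0.495000) + (-0.40)(0.182500) + (-0.45)(0.226250) + (0.00)(0.231875) = 0.2954375
(I − A)⁻¹ = adj(I−A) / det(I−A) ≈
  [   1.6755     0.9951     1.3395     0.8344]
  [   0.6177     1.5790     0.5949     0.7117]
  [   0.7658     0.6973     2.2991     1.1288]
  [   0.7849     0.5268     0.6325     1.4110]
The output multiplier for sector j is the column-j sum of the Leontief inverse (I − A)⁻¹ = adj(I−A) / det(I−A).
Column 1 of adj(I−A): (0.495000, 0.182500, 0.226250, 0.231875); det(I−A) = 0.2954375.
m_1 = (0.495000 + 0.182500 + 0.226250 + 0.231875) / 0.2954375 = 1.135625 / 0.2954375 ≈ 3.844.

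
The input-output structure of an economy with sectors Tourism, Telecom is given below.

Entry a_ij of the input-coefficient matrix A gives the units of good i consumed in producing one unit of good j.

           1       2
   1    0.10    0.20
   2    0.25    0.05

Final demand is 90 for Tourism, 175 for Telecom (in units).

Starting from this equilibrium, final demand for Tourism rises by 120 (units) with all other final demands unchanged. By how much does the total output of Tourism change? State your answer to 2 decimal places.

I − A =
  [   0.90    -0.20]
  [  -0.25     0.95]
det(I−A) = (0.90)(0.95) − (-0.20)(-0.25) = 0.8050
adj(I−A) = [[0.95, 0.20], [0.25, 0.90]]
(I − A)⁻¹ = adj(I−A) / det(I−A) ≈
  [   1.1801     0.2484]
  [   0.3106     1.1180]
Δx = (I − A)⁻¹ Δd with Δd having +120 in the Tourism component and 0 elsewhere.
So Δx_1 = L_11 · (+120), where L_11 = adj(I−A)_11 / det(I−A) = 0.95 / 0.8050.
Δx_1 = 0.95 × (+120) / 0.8050 = 114.00 / 0.8050 ≈ 141.61.

Δx_1 = 141.61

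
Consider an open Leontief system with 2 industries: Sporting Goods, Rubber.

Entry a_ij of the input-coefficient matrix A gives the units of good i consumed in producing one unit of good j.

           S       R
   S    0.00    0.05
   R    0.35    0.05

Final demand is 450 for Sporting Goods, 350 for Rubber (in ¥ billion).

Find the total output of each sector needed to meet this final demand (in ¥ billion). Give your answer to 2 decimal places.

I − A =
  [   1.00    -0.05]
  [  -0.35     0.95]
det(I−A) = (1.00)(0.95) − (-0.05)(-0.35) = 0.9325
adj(I−A) = [[0.95, 0.05], [0.35, 1.00]]
(I − A)⁻¹ = adj(I−A) / det(I−A) ≈
  [   1.0188     0.0536]
  [   0.3753     1.0724]
x = (I − A)⁻¹ d = adj(I−A)·d / det(I−A), with det(I−A) = 0.9325:
  x_S = (0.95·450 + 0.05·350) / 0.9325 = 445.00 / 0.9325 ≈ 477.21
  x_R = (0.35·450 + 1.00·350) / 0.9325 = 507.50 / 0.9325 ≈ 544.24

x_S = 477.21, x_R = 544.24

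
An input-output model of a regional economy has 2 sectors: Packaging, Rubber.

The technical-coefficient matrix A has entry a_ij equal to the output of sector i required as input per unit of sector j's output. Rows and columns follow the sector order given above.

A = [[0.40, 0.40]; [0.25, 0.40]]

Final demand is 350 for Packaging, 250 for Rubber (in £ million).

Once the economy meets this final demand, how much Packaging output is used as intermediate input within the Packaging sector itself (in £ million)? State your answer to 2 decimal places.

I − A =
  [   0.60    -0.40]
  [  -0.25     0.60]
det(I−A) = (0.60)(0.60) − (-0.40)(-0.25) = 0.2600
adj(I−A) = [[0.60, 0.40], [0.25, 0.60]]
(I − A)⁻¹ = adj(I−A) / det(I−A) ≈
  [   2.3077     1.5385]
  [   0.9615     2.3077]
First solve x = (I − A)⁻¹ d = adj(I−A)·d / det(I−A); in particular x_1 = (0.60·350 + 0.40·250) / 0.2600 = 310.00 / 0.2600 ≈ 1192.3077.
Intermediate flow from 1 to 1: z_11 = a_11 · x_1 = 0.40 × 310.00 / 0.2600 = 124.00 / 0.2600 ≈ 476.92.

z_11 = 476.92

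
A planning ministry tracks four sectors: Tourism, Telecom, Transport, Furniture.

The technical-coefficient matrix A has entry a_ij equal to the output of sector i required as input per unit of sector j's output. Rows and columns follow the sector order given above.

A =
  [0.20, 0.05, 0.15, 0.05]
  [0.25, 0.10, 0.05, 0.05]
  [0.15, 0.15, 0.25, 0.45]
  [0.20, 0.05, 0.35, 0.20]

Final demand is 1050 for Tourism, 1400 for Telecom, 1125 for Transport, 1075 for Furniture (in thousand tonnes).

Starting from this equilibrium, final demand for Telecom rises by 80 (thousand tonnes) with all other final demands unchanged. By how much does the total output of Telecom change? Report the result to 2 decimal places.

Δx_2 = 96.60

I − A =
  [   0.80    -0.05    -0.15    -0.05]
  [  -0.25     0.90    -0.05    -0.05]
  [  -0.15    -0.15     0.75    -0.45]
  [  -0.20    -0.05    -0.35     0.80]
Compute the cofactors C_ij = (−1)^(i+j)·(3×3 minor ij) of I−A; the adjugate is their transpose:
adj(I−A) = Cᵀ =
  [ 0.386625   0.048000   0.126375   0.098250]
  [ 0.131250   0.312375   0.081375   0.073500]
  [ 0.225750   0.123375   0.553875   0.333375]
  [ 0.203625   0.085500   0.279000   0.498375]
det(I−A) = Σ_j (I−A)_1j·C_1j = (0.80)(0.386625) + (-0.05)(0.131250) + (-0.15)(0.225750) + (-0.05)(0.203625) = 0.25869375
(I − A)⁻¹ = adj(I−A) / det(I−A) ≈
  [   1.4945     0.1855     0.4885     0.3798]
  [   0.5074     1.2075     0.3146     0.2841]
  [   0.8727     0.4769     2.1410     1.2887]
  [   0.7871     0.3305     1.0785     1.9265]
Δx = (I − A)⁻¹ Δd with Δd having +80 in the Telecom component and 0 elsewhere.
So Δx_2 = L_22 · (+80), where L_22 = adj(I−A)_22 / det(I−A) = 0.312375 / 0.25869375.
Δx_2 = 0.312375 × (+80) / 0.25869375 = 24.99 / 0.25869375 ≈ 96.60.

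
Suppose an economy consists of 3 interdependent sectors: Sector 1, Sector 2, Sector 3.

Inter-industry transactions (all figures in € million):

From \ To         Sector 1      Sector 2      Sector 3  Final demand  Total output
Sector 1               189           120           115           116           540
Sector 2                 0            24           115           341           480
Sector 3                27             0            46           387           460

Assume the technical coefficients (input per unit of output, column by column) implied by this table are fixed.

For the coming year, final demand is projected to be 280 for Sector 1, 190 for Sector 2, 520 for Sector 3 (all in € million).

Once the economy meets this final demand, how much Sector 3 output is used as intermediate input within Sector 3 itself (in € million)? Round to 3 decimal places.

Technical coefficients a_ij = z_ij / X_j:
  a_11 = 189/540 = 0.35, a_21 = 0/540 = 0.00, a_31 = 27/540 = 0.05
  a_12 = 120/480 = 0.25, a_22 = 24/480 = 0.05, a_32 = 0/480 = 0.00
  a_13 = 115/460 = 0.25, a_23 = 115/460 = 0.25, a_33 = 46/460 = 0.10
I − A =
  [   0.65    -0.25    -0.25]
  [   0.00     0.95    -0.25]
  [  -0.05     0.00     0.90]
Cofactors of I−A, C_ij = (−1)^(i+j)·(minor ij) (rows/columns in the sector order above):
  C_11 = (0.95)(0.90) − (-0.25)(0.00) = 0.8550
  C_12 = −[(0.00)(0.90) − (-0.25)(-0.05)] = 0.0125
  C_13 = (0.00)(0.00) − (0.95)(-0.05) = 0.0475
  C_21 = −[(-0.25)(0.90) − (-0.25)(0.00)] = 0.2250
  C_22 = (0.65)(0.90) − (-0.25)(-0.05) = 0.5725
  C_23 = −[(0.65)(0.00) − (-0.25)(-0.05)] = 0.0125
  C_31 = (-0.25)(-0.25) − (-0.25)(0.95) = 0.3000
  C_32 = −[(0.65)(-0.25) − (-0.25)(0.00)] = 0.1625
  C_33 = (0.65)(0.95) − (-0.25)(0.00) = 0.6175
det(I−A) = Σ_j (I−A)_1j·C_1j = (0.65)(0.8550) + (-0.25)(0.0125) + (-0.25)(0.0475) = 0.54075
adj(I−A) = Cᵀ =
  [ 0.8550   0.2250   0.3000]
  [ 0.0125   0.5725   0.1625]
  [ 0.0475   0.0125   0.6175]
(I − A)⁻¹ = adj(I−A) / det(I−A) ≈
  [   1.5811     0.4161     0.5548]
  [   0.0231     1.0587     0.3005]
  [   0.0878     0.0231     1.1419]
First solve x = (I − A)⁻¹ d = adj(I−A)·d / det(I−A); in particular x_3 = (0.0475·280 + 0.0125·190 + 0.6175·520) / 0.54075 = 336.775 / 0.54075 ≈ 622.79242.
Intermediate flow from 3 to 3: z_33 = a_33 · x_3 = 0.10 × 336.775 / 0.54075 = 33.6775 / 0.54075 ≈ 62.279.

z_33 = 62.279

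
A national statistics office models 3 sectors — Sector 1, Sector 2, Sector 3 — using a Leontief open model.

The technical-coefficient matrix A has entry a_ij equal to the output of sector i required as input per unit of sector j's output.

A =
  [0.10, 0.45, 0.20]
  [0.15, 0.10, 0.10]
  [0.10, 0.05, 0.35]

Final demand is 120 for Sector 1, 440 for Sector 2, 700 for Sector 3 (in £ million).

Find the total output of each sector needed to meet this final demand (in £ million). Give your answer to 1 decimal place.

I − A =
  [   0.90    -0.45    -0.20]
  [  -0.15     0.90    -0.10]
  [  -0.10    -0.05     0.65]
Cofactors of I−A, C_ij = (−1)^(i+j)·(minor ij) (rows/columns in the sector order above):
  C_11 = (0.90)(0.65) − (-0.10)(-0.05) = 0.5800
  C_12 = −[(-0.15)(0.65) − (-0.10)(-0.10)] = 0.1075
  C_13 = (-0.15)(-0.05) − (0.90)(-0.10) = 0.0975
  C_21 = −[(-0.45)(0.65) − (-0.20)(-0.05)] = 0.3025
  C_22 = (0.90)(0.65) − (-0.20)(-0.10) = 0.5650
  C_23 = −[(0.90)(-0.05) − (-0.45)(-0.10)] = 0.0900
  C_31 = (-0.45)(-0.10) − (-0.20)(0.90) = 0.2250
  C_32 = −[(0.90)(-0.10) − (-0.20)(-0.15)] = 0.1200
  C_33 = (0.90)(0.90) − (-0.45)(-0.15) = 0.7425
det(I−A) = Σ_j (I−A)_1j·C_1j = (0.90)(0.5800) + (-0.45)(0.1075) + (-0.20)(0.0975) = 0.454125
adj(I−A) = Cᵀ =
  [ 0.5800   0.3025   0.2250]
  [ 0.1075   0.5650   0.1200]
  [ 0.0975   0.0900   0.7425]
(I − A)⁻¹ = adj(I−A) / det(I−A) ≈
  [   1.2772     0.6661     0.4955]
  [   0.2367     1.2442     0.2642]
  [   0.2147     0.1982     1.6350]
x = (I − A)⁻¹ d = adj(I−A)·d / det(I−A), with det(I−A) = 0.454125:
  x_1 = (0.5800·120 + 0.3025·440 + 0.2250·700) / 0.454125 = 360.20 / 0.454125 ≈ 793.2
  x_2 = (0.1075·120 + 0.5650·440 + 0.1200·700) / 0.454125 = 345.50 / 0.454125 ≈ 760.8
  x_3 = (0.0975·120 + 0.0900·440 + 0.7425·700) / 0.454125 = 571.05 / 0.454125 ≈ 1257.5

x_1 = 793.2, x_2 = 760.8, x_3 = 1257.5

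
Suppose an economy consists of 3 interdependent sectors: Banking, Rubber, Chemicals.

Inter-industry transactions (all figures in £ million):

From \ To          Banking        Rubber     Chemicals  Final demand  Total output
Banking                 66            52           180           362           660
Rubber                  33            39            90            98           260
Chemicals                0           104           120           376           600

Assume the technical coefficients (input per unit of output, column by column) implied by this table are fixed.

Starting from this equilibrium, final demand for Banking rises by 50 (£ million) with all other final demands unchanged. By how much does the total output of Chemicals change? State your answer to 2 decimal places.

Technical coefficients a_ij = z_ij / X_j:
  a_BB = 66/660 = 0.10, a_RB = 33/660 = 0.05, a_CB = 0/660 = 0.00
  a_BR = 52/260 = 0.20, a_RR = 39/260 = 0.15, a_CR = 104/260 = 0.40
  a_BC = 180/600 = 0.30, a_RC = 90/600 = 0.15, a_CC = 120/600 = 0.20
I − A =
  [   0.90    -0.20    -0.30]
  [  -0.05     0.85    -0.15]
  [   0.00    -0.40     0.80]
Cofactors of I−A, C_ij = (−1)^(i+j)·(minor ij) (rows/columns in the sector order above):
  C_11 = (0.85)(0.80) − (-0.15)(-0.40) = 0.6200
  C_12 = −[(-0.05)(0.80) − (-0.15)(0.00)] = 0.0400
  C_13 = (-0.05)(-0.40) − (0.85)(0.00) = 0.0200
  C_21 = −[(-0.20)(0.80) − (-0.30)(-0.40)] = 0.2800
  C_22 = (0.90)(0.80) − (-0.30)(0.00) = 0.7200
  C_23 = −[(0.90)(-0.40) − (-0.20)(0.00)] = 0.3600
  C_31 = (-0.20)(-0.15) − (-0.30)(0.85) = 0.2850
  C_32 = −[(0.90)(-0.15) − (-0.30)(-0.05)] = 0.1500
  C_33 = (0.90)(0.85) − (-0.20)(-0.05) = 0.7550
det(I−A) = Σ_j (I−A)_1j·C_1j = (0.90)(0.6200) + (-0.20)(0.0400) + (-0.30)(0.0200) = 0.5440
adj(I−A) = Cᵀ =
  [ 0.6200   0.2800   0.2850]
  [ 0.0400   0.7200   0.1500]
  [ 0.0200   0.3600   0.7550]
(I − A)⁻¹ = adj(I−A) / det(I−A) ≈
  [   1.1397     0.5147     0.5239]
  [   0.0735     1.3235     0.2757]
  [   0.0368     0.6618     1.3879]
Δx = (I − A)⁻¹ Δd with Δd having +50 in the Banking component and 0 elsewhere.
So Δx_C = L_CB · (+50), where L_CB = adj(I−A)_CB / det(I−A) = 0.0200 / 0.5440.
Δx_C = 0.0200 × (+50) / 0.5440 = 1.00 / 0.5440 ≈ 1.84.

Δx_C = 1.84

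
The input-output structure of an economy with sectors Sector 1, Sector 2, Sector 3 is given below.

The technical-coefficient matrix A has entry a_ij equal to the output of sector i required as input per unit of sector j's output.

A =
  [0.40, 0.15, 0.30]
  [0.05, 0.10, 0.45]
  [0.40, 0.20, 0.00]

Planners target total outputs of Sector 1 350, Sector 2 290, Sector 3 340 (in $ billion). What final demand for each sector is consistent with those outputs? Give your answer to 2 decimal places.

I − A =
  [   0.60    -0.15    -0.30]
  [  -0.05     0.90    -0.45]
  [  -0.40    -0.20     1.00]
d = (I − A) x:
  d_1 = (+0.60)·350 + (-0.15)·290 + (-0.30)·340 = 64.50
  d_2 = (-0.05)·350 + (+0.90)·290 + (-0.45)·340 = 90.50
  d_3 = (-0.40)·350 + (-0.20)·290 + (+1.00)·340 = 142.00

d_1 = 64.50, d_2 = 90.50, d_3 = 142.00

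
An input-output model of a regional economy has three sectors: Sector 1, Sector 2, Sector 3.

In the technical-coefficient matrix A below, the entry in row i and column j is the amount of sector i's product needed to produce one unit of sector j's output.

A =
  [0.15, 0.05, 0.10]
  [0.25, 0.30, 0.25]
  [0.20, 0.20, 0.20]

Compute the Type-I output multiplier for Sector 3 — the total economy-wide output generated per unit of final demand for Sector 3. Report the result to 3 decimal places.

m_3 = 2.245

I − A =
  [   0.85    -0.05    -0.10]
  [  -0.25     0.70    -0.25]
  [  -0.20    -0.20     0.80]
Cofactors of I−A, C_ij = (−1)^(i+j)·(minor ij) (rows/columns in the sector order above):
  C_11 = (0.70)(0.80) − (-0.25)(-0.20) = 0.5100
  C_12 = −[(-0.25)(0.80) − (-0.25)(-0.20)] = 0.2500
  C_13 = (-0.25)(-0.20) − (0.70)(-0.20) = 0.1900
  C_21 = −[(-0.05)(0.80) − (-0.10)(-0.20)] = 0.0600
  C_22 = (0.85)(0.80) − (-0.10)(-0.20) = 0.6600
  C_23 = −[(0.85)(-0.20) − (-0.05)(-0.20)] = 0.1800
  C_31 = (-0.05)(-0.25) − (-0.10)(0.70) = 0.0825
  C_32 = −[(0.85)(-0.25) − (-0.10)(-0.25)] = 0.2375
  C_33 = (0.85)(0.70) − (-0.05)(-0.25) = 0.5825
det(I−A) = Σ_j (I−A)_1j·C_1j = (0.85)(0.5100) + (-0.05)(0.2500) + (-0.10)(0.1900) = 0.4020
adj(I−A) = Cᵀ =
  [ 0.5100   0.0600   0.0825]
  [ 0.2500   0.6600   0.2375]
  [ 0.1900   0.1800   0.5825]
(I − A)⁻¹ = adj(I−A) / det(I−A) ≈
  [   1.2687     0.1493     0.2052]
  [   0.6219     1.6418     0.5908]
  [   0.4726     0.4478     1.4490]
The output multiplier for sector j is the column-j sum of the Leontief inverse (I − A)⁻¹ = adj(I−A) / det(I−A).
Column 3 of adj(I−A): (0.0825, 0.2375, 0.5825); det(I−A) = 0.4020.
m_3 = (0.0825 + 0.2375 + 0.5825) / 0.4020 = 0.9025 / 0.4020 ≈ 2.245.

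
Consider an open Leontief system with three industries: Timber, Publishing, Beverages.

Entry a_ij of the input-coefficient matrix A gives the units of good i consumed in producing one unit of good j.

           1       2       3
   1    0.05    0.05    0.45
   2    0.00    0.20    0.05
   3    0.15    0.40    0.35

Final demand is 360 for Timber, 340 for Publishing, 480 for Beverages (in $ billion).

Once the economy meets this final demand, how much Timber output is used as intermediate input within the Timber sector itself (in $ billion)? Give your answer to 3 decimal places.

I − A =
  [   0.95    -0.05    -0.45]
  [   0.00     0.80    -0.05]
  [  -0.15    -0.40     0.65]
Cofactors of I−A, C_ij = (−1)^(i+j)·(minor ij) (rows/columns in the sector order above):
  C_11 = (0.80)(0.65) − (-0.05)(-0.40) = 0.5000
  C_12 = −[(0.00)(0.65) − (-0.05)(-0.15)] = 0.0075
  C_13 = (0.00)(-0.40) − (0.80)(-0.15) = 0.1200
  C_21 = −[(-0.05)(0.65) − (-0.45)(-0.40)] = 0.2125
  C_22 = (0.95)(0.65) − (-0.45)(-0.15) = 0.5500
  C_23 = −[(0.95)(-0.40) − (-0.05)(-0.15)] = 0.3875
  C_31 = (-0.05)(-0.05) − (-0.45)(0.80) = 0.3625
  C_32 = −[(0.95)(-0.05) − (-0.45)(0.00)] = 0.0475
  C_33 = (0.95)(0.80) − (-0.05)(0.00) = 0.7600
det(I−A) = Σ_j (I−A)_1j·C_1j = (0.95)(0.5000) + (-0.05)(0.0075) + (-0.45)(0.1200) = 0.420625
adj(I−A) = Cᵀ =
  [ 0.5000   0.2125   0.3625]
  [ 0.0075   0.5500   0.0475]
  [ 0.1200   0.3875   0.7600]
(I − A)⁻¹ = adj(I−A) / det(I−A) ≈
  [   1.1887     0.5052     0.8618]
  [   0.0178     1.3076     0.1129]
  [   0.2853     0.9212     1.8068]
First solve x = (I − A)⁻¹ d = adj(I−A)·d / det(I−A); in particular x_1 = (0.5000·360 + 0.2125·340 + 0.3625·480) / 0.420625 = 426.25 / 0.420625 ≈ 1013.37296.
Intermediate flow from 1 to 1: z_11 = a_11 · x_1 = 0.05 × 426.25 / 0.420625 = 21.3125 / 0.420625 ≈ 50.669.

z_11 = 50.669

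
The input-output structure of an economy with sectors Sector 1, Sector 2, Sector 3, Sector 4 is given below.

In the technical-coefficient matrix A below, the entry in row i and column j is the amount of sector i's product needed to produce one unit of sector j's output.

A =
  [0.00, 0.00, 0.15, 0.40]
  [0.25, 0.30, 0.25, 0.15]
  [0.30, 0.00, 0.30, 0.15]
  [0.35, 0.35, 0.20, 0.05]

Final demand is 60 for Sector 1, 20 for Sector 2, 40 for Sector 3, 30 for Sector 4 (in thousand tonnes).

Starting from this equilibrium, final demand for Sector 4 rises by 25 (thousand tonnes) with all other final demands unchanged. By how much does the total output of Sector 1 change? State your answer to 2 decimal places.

I − A =
  [   1.00     0.00    -0.15    -0.40]
  [  -0.25     0.70    -0.25    -0.15]
  [  -0.30     0.00     0.70    -0.15]
  [  -0.35    -0.35    -0.20     0.95]
Compute the cofactors C_ij = (−1)^(i+j)·(3×3 minor ij) of I−A; the adjugate is their transpose:
adj(I−A) = Cᵀ =
  [ 0.394625   0.105875   0.182875   0.211750]
  [ 0.288875   0.462375   0.296000   0.241375]
  [ 0.233625   0.094500   0.479500   0.189000]
  [ 0.301000   0.229250   0.277375   0.458500]
det(I−A) = Σ_j (I−A)_1j·C_1j = (1.00)(0.394625) + (0.00)(0.288875) + (-0.15)(0.233625) + (-0.40)(0.301000) = 0.23918125
(I − A)⁻¹ = adj(I−A) / det(I−A) ≈
  [   1.6499     0.4427     0.7646     0.8853]
  [   1.2078     1.9332     1.2376     1.0092]
  [   0.9768     0.3951     2.0048     0.7902]
  [   1.2585     0.9585     1.1597     1.9170]
Δx = (I − A)⁻¹ Δd with Δd having +25 in the Sector 4 component and 0 elsewhere.
So Δx_1 = L_14 · (+25), where L_14 = adj(I−A)_14 / det(I−A) = 0.211750 / 0.23918125.
Δx_1 = 0.211750 × (+25) / 0.23918125 = 5.29375 / 0.23918125 ≈ 22.13.

Δx_1 = 22.13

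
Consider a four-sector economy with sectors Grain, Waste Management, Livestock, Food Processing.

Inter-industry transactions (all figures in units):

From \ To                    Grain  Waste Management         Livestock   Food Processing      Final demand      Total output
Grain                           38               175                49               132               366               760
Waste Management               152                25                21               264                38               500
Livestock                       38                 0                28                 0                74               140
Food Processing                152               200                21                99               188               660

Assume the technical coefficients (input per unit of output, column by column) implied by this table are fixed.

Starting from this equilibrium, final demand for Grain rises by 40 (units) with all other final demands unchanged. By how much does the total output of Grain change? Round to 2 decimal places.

Δx_G = 57.20

Technical coefficients a_ij = z_ij / X_j:
  a_GG = 38/760 = 0.05, a_WG = 152/760 = 0.20, a_LG = 38/760 = 0.05, a_FG = 152/760 = 0.20
  a_GW = 175/500 = 0.35, a_WW = 25/500 = 0.05, a_LW = 0/500 = 0.00, a_FW = 200/500 = 0.40
  a_GL = 49/140 = 0.35, a_WL = 21/140 = 0.15, a_LL = 28/140 = 0.20, a_FL = 21/140 = 0.15
  a_GF = 132/660 = 0.20, a_WF = 264/660 = 0.40, a_LF = 0/660 = 0.00, a_FF = 99/660 = 0.15
I − A =
  [   0.95    -0.35    -0.35    -0.20]
  [  -0.20     0.95    -0.15    -0.40]
  [  -0.05     0.00     0.80     0.00]
  [  -0.20    -0.40    -0.15     0.85]
Compute the cofactors C_ij = (−1)^(i+j)·(3×3 minor ij) of I−A; the adjugate is their transpose:
adj(I−A) = Cᵀ =
  [ 0.518000   0.302000   0.332750   0.264000]
  [ 0.209375   0.597625   0.265625   0.330500]
  [ 0.032375   0.018875   0.473625   0.016500]
  [ 0.226125   0.355625   0.286875   0.646750]
det(I−A) = Σ_j (I−A)_1j·C_1j = (0.95)(0.518000) + (-0.35)(0.209375) + (-0.35)(0.032375) + (-0.20)(0.226125) = 0.3622625
(I − A)⁻¹ = adj(I−A) / det(I−A) ≈
  [   1.4299     0.8336     0.9185     0.7288]
  [   0.5780     1.6497     0.7332     0.9123]
  [   0.0894     0.0521     1.3074     0.0455]
  [   0.6242     0.9817     0.7919     1.7853]
Δx = (I − A)⁻¹ Δd with Δd having +40 in the Grain component and 0 elsewhere.
So Δx_G = L_GG · (+40), where L_GG = adj(I−A)_GG / det(I−A) = 0.518000 / 0.3622625.
Δx_G = 0.518000 × (+40) / 0.3622625 = 20.72 / 0.3622625 ≈ 57.20.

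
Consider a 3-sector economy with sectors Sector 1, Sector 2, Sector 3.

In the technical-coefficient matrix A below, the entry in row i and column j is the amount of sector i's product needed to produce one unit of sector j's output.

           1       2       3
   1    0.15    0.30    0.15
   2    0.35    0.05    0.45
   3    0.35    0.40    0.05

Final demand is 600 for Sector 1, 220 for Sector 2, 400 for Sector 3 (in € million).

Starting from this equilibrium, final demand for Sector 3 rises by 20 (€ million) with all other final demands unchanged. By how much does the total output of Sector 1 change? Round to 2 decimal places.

I − A =
  [   0.85    -0.30    -0.15]
  [  -0.35     0.95    -0.45]
  [  -0.35    -0.40     0.95]
Cofactors of I−A, C_ij = (−1)^(i+j)·(minor ij) (rows/columns in the sector order above):
  C_11 = (0.95)(0.95) − (-0.45)(-0.40) = 0.7225
  C_12 = −[(-0.35)(0.95) − (-0.45)(-0.35)] = 0.4900
  C_13 = (-0.35)(-0.40) − (0.95)(-0.35) = 0.4725
  C_21 = −[(-0.30)(0.95) − (-0.15)(-0.40)] = 0.3450
  C_22 = (0.85)(0.95) − (-0.15)(-0.35) = 0.7550
  C_23 = −[(0.85)(-0.40) − (-0.30)(-0.35)] = 0.4450
  C_31 = (-0.30)(-0.45) − (-0.15)(0.95) = 0.2775
  C_32 = −[(0.85)(-0.45) − (-0.15)(-0.35)] = 0.4350
  C_33 = (0.85)(0.95) − (-0.30)(-0.35) = 0.7025
det(I−A) = Σ_j (I−A)_1j·C_1j = (0.85)(0.7225) + (-0.30)(0.4900) + (-0.15)(0.4725) = 0.39625
adj(I−A) = Cᵀ =
  [ 0.7225   0.3450   0.2775]
  [ 0.4900   0.7550   0.4350]
  [ 0.4725   0.4450   0.7025]
(I − A)⁻¹ = adj(I−A) / det(I−A) ≈
  [   1.8233     0.8707     0.7003]
  [   1.2366     1.9054     1.0978]
  [   1.1924     1.1230     1.7729]
Δx = (I − A)⁻¹ Δd with Δd having +20 in the Sector 3 component and 0 elsewhere.
So Δx_1 = L_13 · (+20), where L_13 = adj(I−A)_13 / det(I−A) = 0.2775 / 0.39625.
Δx_1 = 0.2775 × (+20) / 0.39625 = 5.55 / 0.39625 ≈ 14.01.

Δx_1 = 14.01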